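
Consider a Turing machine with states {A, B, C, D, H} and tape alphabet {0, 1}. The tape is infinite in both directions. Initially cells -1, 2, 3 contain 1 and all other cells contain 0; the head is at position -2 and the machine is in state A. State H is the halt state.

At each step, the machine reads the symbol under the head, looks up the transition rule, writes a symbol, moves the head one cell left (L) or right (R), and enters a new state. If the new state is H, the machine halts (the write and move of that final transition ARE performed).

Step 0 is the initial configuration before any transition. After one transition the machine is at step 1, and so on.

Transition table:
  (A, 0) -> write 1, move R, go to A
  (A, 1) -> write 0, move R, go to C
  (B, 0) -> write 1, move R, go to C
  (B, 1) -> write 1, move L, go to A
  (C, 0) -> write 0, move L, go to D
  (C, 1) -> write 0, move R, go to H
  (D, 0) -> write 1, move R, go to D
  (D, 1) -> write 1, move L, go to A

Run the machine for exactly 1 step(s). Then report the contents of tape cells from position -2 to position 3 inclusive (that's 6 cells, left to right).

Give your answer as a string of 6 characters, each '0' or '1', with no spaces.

Step 1: in state A at pos -2, read 0 -> (A,0)->write 1,move R,goto A. Now: state=A, head=-1, tape[-3..4]=01100110 (head:   ^)

Answer: 110011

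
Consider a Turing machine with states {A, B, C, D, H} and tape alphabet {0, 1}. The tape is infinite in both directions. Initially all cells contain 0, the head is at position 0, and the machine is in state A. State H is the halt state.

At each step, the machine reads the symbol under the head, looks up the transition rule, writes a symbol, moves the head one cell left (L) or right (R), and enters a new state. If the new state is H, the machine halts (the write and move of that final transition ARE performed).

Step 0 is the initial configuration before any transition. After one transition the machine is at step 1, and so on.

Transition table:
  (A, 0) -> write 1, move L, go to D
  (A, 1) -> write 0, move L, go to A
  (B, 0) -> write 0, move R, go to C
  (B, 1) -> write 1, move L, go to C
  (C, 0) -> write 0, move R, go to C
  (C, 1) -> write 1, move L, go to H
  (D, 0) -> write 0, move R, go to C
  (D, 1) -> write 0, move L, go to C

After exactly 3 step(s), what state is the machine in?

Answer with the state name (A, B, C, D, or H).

Answer: H

Derivation:
Step 1: in state A at pos 0, read 0 -> (A,0)->write 1,move L,goto D. Now: state=D, head=-1, tape[-2..1]=0010 (head:  ^)
Step 2: in state D at pos -1, read 0 -> (D,0)->write 0,move R,goto C. Now: state=C, head=0, tape[-2..1]=0010 (head:   ^)
Step 3: in state C at pos 0, read 1 -> (C,1)->write 1,move L,goto H. Now: state=H, head=-1, tape[-2..1]=0010 (head:  ^)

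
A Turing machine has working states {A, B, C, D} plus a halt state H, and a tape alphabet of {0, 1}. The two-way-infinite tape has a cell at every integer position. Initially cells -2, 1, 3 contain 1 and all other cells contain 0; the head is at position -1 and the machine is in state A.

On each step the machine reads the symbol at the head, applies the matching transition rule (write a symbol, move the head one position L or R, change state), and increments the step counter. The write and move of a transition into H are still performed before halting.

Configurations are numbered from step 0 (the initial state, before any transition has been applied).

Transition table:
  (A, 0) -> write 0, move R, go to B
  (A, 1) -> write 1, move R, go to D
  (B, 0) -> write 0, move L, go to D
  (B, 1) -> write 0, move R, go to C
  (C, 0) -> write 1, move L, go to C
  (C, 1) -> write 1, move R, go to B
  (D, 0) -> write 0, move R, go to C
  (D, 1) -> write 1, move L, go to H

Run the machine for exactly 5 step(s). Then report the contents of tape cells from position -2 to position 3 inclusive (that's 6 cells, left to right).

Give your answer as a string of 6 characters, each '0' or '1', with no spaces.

Answer: 111101

Derivation:
Step 1: in state A at pos -1, read 0 -> (A,0)->write 0,move R,goto B. Now: state=B, head=0, tape[-3..4]=01001010 (head:    ^)
Step 2: in state B at pos 0, read 0 -> (B,0)->write 0,move L,goto D. Now: state=D, head=-1, tape[-3..4]=01001010 (head:   ^)
Step 3: in state D at pos -1, read 0 -> (D,0)->write 0,move R,goto C. Now: state=C, head=0, tape[-3..4]=01001010 (head:    ^)
Step 4: in state C at pos 0, read 0 -> (C,0)->write 1,move L,goto C. Now: state=C, head=-1, tape[-3..4]=01011010 (head:   ^)
Step 5: in state C at pos -1, read 0 -> (C,0)->write 1,move L,goto C. Now: state=C, head=-2, tape[-3..4]=01111010 (head:  ^)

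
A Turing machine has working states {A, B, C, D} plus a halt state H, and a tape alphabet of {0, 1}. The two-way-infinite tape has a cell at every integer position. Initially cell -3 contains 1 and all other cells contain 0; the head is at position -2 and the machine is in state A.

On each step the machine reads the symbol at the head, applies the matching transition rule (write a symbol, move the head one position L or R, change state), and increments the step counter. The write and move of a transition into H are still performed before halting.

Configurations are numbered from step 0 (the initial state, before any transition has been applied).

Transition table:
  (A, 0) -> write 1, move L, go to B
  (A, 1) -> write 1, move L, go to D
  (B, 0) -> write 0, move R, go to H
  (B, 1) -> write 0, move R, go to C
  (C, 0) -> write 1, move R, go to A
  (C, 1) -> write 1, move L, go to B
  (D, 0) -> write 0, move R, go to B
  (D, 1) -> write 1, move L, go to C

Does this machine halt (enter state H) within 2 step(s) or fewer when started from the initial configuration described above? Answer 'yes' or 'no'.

Answer: no

Derivation:
Step 1: in state A at pos -2, read 0 -> (A,0)->write 1,move L,goto B. Now: state=B, head=-3, tape[-4..-1]=0110 (head:  ^)
Step 2: in state B at pos -3, read 1 -> (B,1)->write 0,move R,goto C. Now: state=C, head=-2, tape[-4..-1]=0010 (head:   ^)
After 2 step(s): state = C (not H) -> not halted within 2 -> no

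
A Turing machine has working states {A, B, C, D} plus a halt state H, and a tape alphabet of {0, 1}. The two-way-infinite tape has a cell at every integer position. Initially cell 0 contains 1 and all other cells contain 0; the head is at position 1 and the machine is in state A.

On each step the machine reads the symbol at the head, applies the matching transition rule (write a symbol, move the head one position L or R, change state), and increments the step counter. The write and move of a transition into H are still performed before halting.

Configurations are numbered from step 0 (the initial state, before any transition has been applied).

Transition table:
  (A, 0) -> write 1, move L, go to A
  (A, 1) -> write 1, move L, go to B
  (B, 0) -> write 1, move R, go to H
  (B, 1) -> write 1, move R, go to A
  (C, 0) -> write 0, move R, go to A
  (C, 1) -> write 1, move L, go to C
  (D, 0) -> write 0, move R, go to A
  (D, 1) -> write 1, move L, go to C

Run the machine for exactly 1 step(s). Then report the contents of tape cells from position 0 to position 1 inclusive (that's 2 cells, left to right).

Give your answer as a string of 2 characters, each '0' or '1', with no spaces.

Step 1: in state A at pos 1, read 0 -> (A,0)->write 1,move L,goto A. Now: state=A, head=0, tape[-1..2]=0110 (head:  ^)

Answer: 11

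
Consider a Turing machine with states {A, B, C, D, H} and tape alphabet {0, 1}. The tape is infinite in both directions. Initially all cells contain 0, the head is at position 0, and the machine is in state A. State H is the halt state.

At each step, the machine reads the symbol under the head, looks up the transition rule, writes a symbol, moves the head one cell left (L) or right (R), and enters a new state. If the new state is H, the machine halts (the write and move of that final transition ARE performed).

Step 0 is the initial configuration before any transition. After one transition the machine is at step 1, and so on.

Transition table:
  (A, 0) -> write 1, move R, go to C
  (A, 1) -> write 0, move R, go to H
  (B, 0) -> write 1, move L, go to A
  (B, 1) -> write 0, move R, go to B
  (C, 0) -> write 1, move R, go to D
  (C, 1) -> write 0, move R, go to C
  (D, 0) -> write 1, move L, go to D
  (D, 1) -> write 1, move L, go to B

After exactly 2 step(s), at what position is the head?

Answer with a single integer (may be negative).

Step 1: in state A at pos 0, read 0 -> (A,0)->write 1,move R,goto C. Now: state=C, head=1, tape[-1..2]=0100 (head:   ^)
Step 2: in state C at pos 1, read 0 -> (C,0)->write 1,move R,goto D. Now: state=D, head=2, tape[-1..3]=01100 (head:    ^)

Answer: 2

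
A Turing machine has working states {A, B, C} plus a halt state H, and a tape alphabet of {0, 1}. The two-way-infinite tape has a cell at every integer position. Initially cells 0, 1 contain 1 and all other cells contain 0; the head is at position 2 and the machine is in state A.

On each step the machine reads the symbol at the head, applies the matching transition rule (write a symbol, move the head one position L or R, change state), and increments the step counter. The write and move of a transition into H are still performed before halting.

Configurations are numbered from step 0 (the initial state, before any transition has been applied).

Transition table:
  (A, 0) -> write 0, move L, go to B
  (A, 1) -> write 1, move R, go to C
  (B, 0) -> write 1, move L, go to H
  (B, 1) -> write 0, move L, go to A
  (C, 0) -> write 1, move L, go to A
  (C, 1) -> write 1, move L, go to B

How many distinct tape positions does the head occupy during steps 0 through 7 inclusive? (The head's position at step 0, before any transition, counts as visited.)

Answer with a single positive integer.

Step 1: in state A at pos 2, read 0 -> (A,0)->write 0,move L,goto B. Now: state=B, head=1, tape[-1..3]=01100 (head:   ^)
Step 2: in state B at pos 1, read 1 -> (B,1)->write 0,move L,goto A. Now: state=A, head=0, tape[-1..3]=01000 (head:  ^)
Step 3: in state A at pos 0, read 1 -> (A,1)->write 1,move R,goto C. Now: state=C, head=1, tape[-1..3]=01000 (head:   ^)
Step 4: in state C at pos 1, read 0 -> (C,0)->write 1,move L,goto A. Now: state=A, head=0, tape[-1..3]=01100 (head:  ^)
Step 5: in state A at pos 0, read 1 -> (A,1)->write 1,move R,goto C. Now: state=C, head=1, tape[-1..3]=01100 (head:   ^)
Step 6: in state C at pos 1, read 1 -> (C,1)->write 1,move L,goto B. Now: state=B, head=0, tape[-1..3]=01100 (head:  ^)
Step 7: in state B at pos 0, read 1 -> (B,1)->write 0,move L,goto A. Now: state=A, head=-1, tape[-2..3]=000100 (head:  ^)
Head positions at steps 0..7: starting at 2, distinct positions visited = {-1, 0, 1, 2} -> 4 position(s)

Answer: 4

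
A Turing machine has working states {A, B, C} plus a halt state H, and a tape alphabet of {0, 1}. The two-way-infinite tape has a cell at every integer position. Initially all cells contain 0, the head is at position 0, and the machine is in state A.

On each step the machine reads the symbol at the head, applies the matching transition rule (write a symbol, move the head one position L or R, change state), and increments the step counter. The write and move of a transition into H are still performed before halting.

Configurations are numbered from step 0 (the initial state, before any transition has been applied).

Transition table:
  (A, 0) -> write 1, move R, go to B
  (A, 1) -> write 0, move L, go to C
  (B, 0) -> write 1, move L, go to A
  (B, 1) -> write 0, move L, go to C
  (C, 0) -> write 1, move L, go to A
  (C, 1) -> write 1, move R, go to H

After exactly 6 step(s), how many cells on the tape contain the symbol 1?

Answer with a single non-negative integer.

Answer: 2

Derivation:
Step 1: in state A at pos 0, read 0 -> (A,0)->write 1,move R,goto B. Now: state=B, head=1, tape[-1..2]=0100 (head:   ^)
Step 2: in state B at pos 1, read 0 -> (B,0)->write 1,move L,goto A. Now: state=A, head=0, tape[-1..2]=0110 (head:  ^)
Step 3: in state A at pos 0, read 1 -> (A,1)->write 0,move L,goto C. Now: state=C, head=-1, tape[-2..2]=00010 (head:  ^)
Step 4: in state C at pos -1, read 0 -> (C,0)->write 1,move L,goto A. Now: state=A, head=-2, tape[-3..2]=001010 (head:  ^)
Step 5: in state A at pos -2, read 0 -> (A,0)->write 1,move R,goto B. Now: state=B, head=-1, tape[-3..2]=011010 (head:   ^)
Step 6: in state B at pos -1, read 1 -> (B,1)->write 0,move L,goto C. Now: state=C, head=-2, tape[-3..2]=010010 (head:  ^)
Cells containing 1 after step 6: {-2, 1} -> 2 cell(s)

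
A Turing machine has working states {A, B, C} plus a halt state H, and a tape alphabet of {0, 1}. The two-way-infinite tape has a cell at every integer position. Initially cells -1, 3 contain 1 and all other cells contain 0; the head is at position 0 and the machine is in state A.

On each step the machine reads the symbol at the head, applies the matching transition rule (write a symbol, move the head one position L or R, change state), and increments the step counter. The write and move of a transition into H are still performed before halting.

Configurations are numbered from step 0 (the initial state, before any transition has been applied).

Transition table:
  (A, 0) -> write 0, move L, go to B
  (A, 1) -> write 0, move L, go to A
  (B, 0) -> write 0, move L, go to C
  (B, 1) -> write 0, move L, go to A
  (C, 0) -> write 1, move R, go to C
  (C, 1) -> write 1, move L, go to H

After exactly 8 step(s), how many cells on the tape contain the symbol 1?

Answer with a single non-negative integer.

Answer: 5

Derivation:
Step 1: in state A at pos 0, read 0 -> (A,0)->write 0,move L,goto B. Now: state=B, head=-1, tape[-2..4]=0100010 (head:  ^)
Step 2: in state B at pos -1, read 1 -> (B,1)->write 0,move L,goto A. Now: state=A, head=-2, tape[-3..4]=00000010 (head:  ^)
Step 3: in state A at pos -2, read 0 -> (A,0)->write 0,move L,goto B. Now: state=B, head=-3, tape[-4..4]=000000010 (head:  ^)
Step 4: in state B at pos -3, read 0 -> (B,0)->write 0,move L,goto C. Now: state=C, head=-4, tape[-5..4]=0000000010 (head:  ^)
Step 5: in state C at pos -4, read 0 -> (C,0)->write 1,move R,goto C. Now: state=C, head=-3, tape[-5..4]=0100000010 (head:   ^)
Step 6: in state C at pos -3, read 0 -> (C,0)->write 1,move R,goto C. Now: state=C, head=-2, tape[-5..4]=0110000010 (head:    ^)
Step 7: in state C at pos -2, read 0 -> (C,0)->write 1,move R,goto C. Now: state=C, head=-1, tape[-5..4]=0111000010 (head:     ^)
Step 8: in state C at pos -1, read 0 -> (C,0)->write 1,move R,goto C. Now: state=C, head=0, tape[-5..4]=0111100010 (head:      ^)
Cells containing 1 after step 8: {-4, -3, -2, -1, 3} -> 5 cell(s)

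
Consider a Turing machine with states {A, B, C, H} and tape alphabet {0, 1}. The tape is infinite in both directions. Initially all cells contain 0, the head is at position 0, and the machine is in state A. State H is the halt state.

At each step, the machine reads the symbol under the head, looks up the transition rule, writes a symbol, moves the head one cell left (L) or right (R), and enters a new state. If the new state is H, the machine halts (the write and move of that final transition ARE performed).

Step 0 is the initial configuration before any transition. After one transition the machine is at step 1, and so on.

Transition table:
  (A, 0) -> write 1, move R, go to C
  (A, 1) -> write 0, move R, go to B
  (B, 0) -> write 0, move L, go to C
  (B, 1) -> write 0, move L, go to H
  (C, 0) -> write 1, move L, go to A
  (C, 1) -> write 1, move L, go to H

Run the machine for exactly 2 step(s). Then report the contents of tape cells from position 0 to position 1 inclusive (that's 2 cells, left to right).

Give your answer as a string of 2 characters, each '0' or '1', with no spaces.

Answer: 11

Derivation:
Step 1: in state A at pos 0, read 0 -> (A,0)->write 1,move R,goto C. Now: state=C, head=1, tape[-1..2]=0100 (head:   ^)
Step 2: in state C at pos 1, read 0 -> (C,0)->write 1,move L,goto A. Now: state=A, head=0, tape[-1..2]=0110 (head:  ^)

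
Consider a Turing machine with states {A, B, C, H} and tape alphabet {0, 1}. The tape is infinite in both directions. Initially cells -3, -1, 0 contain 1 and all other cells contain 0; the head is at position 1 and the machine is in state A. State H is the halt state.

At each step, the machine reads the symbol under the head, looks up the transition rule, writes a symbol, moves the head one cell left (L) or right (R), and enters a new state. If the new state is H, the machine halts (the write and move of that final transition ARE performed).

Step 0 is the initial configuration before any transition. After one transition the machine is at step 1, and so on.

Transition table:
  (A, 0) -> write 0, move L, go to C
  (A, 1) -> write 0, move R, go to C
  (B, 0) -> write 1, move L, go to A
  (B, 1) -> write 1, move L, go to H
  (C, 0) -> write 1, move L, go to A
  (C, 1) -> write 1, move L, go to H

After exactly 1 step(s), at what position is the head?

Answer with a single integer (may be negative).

Step 1: in state A at pos 1, read 0 -> (A,0)->write 0,move L,goto C. Now: state=C, head=0, tape[-4..2]=0101100 (head:     ^)

Answer: 0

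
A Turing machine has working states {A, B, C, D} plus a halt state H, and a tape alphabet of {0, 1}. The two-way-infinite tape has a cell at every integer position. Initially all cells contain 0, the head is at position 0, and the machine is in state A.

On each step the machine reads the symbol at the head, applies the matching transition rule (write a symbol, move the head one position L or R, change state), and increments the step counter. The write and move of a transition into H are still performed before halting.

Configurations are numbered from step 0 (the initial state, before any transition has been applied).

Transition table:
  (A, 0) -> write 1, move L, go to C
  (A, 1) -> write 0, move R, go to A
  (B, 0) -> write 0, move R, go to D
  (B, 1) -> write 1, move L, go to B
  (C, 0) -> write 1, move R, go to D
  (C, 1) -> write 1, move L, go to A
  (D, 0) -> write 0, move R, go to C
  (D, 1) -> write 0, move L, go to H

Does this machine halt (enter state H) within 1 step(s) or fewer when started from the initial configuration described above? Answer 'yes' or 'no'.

Answer: no

Derivation:
Step 1: in state A at pos 0, read 0 -> (A,0)->write 1,move L,goto C. Now: state=C, head=-1, tape[-2..1]=0010 (head:  ^)
After 1 step(s): state = C (not H) -> not halted within 1 -> no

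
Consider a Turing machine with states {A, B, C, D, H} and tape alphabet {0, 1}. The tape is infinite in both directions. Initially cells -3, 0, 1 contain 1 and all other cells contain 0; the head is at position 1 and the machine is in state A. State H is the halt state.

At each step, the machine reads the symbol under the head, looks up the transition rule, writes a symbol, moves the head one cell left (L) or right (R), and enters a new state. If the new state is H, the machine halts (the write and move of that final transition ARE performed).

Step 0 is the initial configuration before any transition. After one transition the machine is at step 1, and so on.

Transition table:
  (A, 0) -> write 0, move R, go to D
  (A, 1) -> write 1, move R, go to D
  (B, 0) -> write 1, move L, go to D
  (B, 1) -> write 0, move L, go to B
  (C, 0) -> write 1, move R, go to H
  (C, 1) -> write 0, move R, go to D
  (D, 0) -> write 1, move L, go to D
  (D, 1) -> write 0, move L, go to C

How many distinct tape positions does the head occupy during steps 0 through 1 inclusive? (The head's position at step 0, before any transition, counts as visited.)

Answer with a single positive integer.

Answer: 2

Derivation:
Step 1: in state A at pos 1, read 1 -> (A,1)->write 1,move R,goto D. Now: state=D, head=2, tape[-4..3]=01001100 (head:       ^)
Head positions at steps 0..1: starting at 1, distinct positions visited = {1, 2} -> 2 position(s)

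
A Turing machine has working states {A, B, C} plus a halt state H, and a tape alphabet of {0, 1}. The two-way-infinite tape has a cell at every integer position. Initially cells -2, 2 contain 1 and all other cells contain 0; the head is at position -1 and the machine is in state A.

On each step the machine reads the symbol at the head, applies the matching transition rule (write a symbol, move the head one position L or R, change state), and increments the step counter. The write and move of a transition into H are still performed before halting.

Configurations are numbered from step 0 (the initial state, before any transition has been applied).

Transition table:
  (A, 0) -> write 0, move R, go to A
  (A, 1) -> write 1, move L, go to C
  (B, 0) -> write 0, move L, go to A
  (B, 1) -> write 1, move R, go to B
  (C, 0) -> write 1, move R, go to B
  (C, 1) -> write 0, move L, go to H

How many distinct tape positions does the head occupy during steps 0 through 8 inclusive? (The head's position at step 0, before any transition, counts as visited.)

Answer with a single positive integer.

Step 1: in state A at pos -1, read 0 -> (A,0)->write 0,move R,goto A. Now: state=A, head=0, tape[-3..3]=0100010 (head:    ^)
Step 2: in state A at pos 0, read 0 -> (A,0)->write 0,move R,goto A. Now: state=A, head=1, tape[-3..3]=0100010 (head:     ^)
Step 3: in state A at pos 1, read 0 -> (A,0)->write 0,move R,goto A. Now: state=A, head=2, tape[-3..3]=0100010 (head:      ^)
Step 4: in state A at pos 2, read 1 -> (A,1)->write 1,move L,goto C. Now: state=C, head=1, tape[-3..3]=0100010 (head:     ^)
Step 5: in state C at pos 1, read 0 -> (C,0)->write 1,move R,goto B. Now: state=B, head=2, tape[-3..3]=0100110 (head:      ^)
Step 6: in state B at pos 2, read 1 -> (B,1)->write 1,move R,goto B. Now: state=B, head=3, tape[-3..4]=01001100 (head:       ^)
Step 7: in state B at pos 3, read 0 -> (B,0)->write 0,move L,goto A. Now: state=A, head=2, tape[-3..4]=01001100 (head:      ^)
Step 8: in state A at pos 2, read 1 -> (A,1)->write 1,move L,goto C. Now: state=C, head=1, tape[-3..4]=01001100 (head:     ^)
Head positions at steps 0..8: starting at -1, distinct positions visited = {-1, 0, 1, 2, 3} -> 5 position(s)

Answer: 5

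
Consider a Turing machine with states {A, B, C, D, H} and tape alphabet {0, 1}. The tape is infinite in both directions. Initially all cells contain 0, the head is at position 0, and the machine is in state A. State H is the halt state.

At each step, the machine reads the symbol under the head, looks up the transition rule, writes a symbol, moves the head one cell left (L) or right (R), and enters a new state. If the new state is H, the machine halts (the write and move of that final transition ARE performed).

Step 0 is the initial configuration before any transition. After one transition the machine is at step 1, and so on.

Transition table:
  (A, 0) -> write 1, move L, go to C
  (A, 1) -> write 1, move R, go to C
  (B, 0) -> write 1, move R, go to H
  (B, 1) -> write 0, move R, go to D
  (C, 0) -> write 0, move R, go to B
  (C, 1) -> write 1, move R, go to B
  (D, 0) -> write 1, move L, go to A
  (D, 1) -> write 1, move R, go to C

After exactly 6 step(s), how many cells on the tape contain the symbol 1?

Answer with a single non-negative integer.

Step 1: in state A at pos 0, read 0 -> (A,0)->write 1,move L,goto C. Now: state=C, head=-1, tape[-2..1]=0010 (head:  ^)
Step 2: in state C at pos -1, read 0 -> (C,0)->write 0,move R,goto B. Now: state=B, head=0, tape[-2..1]=0010 (head:   ^)
Step 3: in state B at pos 0, read 1 -> (B,1)->write 0,move R,goto D. Now: state=D, head=1, tape[-2..2]=00000 (head:    ^)
Step 4: in state D at pos 1, read 0 -> (D,0)->write 1,move L,goto A. Now: state=A, head=0, tape[-2..2]=00010 (head:   ^)
Step 5: in state A at pos 0, read 0 -> (A,0)->write 1,move L,goto C. Now: state=C, head=-1, tape[-2..2]=00110 (head:  ^)
Step 6: in state C at pos -1, read 0 -> (C,0)->write 0,move R,goto B. Now: state=B, head=0, tape[-2..2]=00110 (head:   ^)
Cells containing 1 after step 6: {0, 1} -> 2 cell(s)

Answer: 2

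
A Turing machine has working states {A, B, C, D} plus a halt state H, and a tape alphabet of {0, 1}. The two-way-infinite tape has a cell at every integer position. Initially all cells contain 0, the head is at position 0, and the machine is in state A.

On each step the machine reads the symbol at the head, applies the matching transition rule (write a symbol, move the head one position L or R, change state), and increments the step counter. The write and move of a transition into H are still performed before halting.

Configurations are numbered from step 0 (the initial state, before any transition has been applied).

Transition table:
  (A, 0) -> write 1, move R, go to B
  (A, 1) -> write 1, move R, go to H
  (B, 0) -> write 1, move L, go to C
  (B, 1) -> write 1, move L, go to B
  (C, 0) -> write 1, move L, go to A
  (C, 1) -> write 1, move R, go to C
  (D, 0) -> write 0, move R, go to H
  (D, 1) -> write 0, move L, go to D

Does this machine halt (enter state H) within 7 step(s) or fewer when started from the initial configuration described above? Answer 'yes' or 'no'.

Step 1: in state A at pos 0, read 0 -> (A,0)->write 1,move R,goto B. Now: state=B, head=1, tape[-1..2]=0100 (head:   ^)
Step 2: in state B at pos 1, read 0 -> (B,0)->write 1,move L,goto C. Now: state=C, head=0, tape[-1..2]=0110 (head:  ^)
Step 3: in state C at pos 0, read 1 -> (C,1)->write 1,move R,goto C. Now: state=C, head=1, tape[-1..2]=0110 (head:   ^)
Step 4: in state C at pos 1, read 1 -> (C,1)->write 1,move R,goto C. Now: state=C, head=2, tape[-1..3]=01100 (head:    ^)
Step 5: in state C at pos 2, read 0 -> (C,0)->write 1,move L,goto A. Now: state=A, head=1, tape[-1..3]=01110 (head:   ^)
Step 6: in state A at pos 1, read 1 -> (A,1)->write 1,move R,goto H. Now: state=H, head=2, tape[-1..3]=01110 (head:    ^)
State H reached at step 6; 6 <= 7 -> yes

Answer: yes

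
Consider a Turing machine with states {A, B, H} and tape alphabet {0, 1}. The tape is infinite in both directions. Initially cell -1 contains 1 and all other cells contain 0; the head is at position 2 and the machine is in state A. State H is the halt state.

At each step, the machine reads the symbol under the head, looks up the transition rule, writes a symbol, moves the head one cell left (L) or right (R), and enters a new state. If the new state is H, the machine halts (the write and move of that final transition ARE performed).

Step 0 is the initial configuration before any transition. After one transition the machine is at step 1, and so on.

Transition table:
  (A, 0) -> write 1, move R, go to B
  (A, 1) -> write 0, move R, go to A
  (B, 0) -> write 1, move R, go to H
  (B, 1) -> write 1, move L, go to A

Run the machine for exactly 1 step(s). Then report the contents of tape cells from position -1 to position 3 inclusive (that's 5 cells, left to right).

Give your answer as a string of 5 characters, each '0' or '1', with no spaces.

Answer: 10010

Derivation:
Step 1: in state A at pos 2, read 0 -> (A,0)->write 1,move R,goto B. Now: state=B, head=3, tape[-2..4]=0100100 (head:      ^)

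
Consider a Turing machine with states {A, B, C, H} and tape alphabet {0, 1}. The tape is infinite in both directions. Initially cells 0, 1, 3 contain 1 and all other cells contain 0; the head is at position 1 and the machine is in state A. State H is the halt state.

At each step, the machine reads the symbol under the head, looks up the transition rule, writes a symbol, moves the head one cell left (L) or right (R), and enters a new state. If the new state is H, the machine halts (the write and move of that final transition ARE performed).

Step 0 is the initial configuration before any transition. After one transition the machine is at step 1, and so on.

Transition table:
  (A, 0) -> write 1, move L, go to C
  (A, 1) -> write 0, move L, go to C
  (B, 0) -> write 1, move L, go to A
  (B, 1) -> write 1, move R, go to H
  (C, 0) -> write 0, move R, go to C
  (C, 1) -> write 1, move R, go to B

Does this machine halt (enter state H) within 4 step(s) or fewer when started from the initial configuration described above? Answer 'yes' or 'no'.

Step 1: in state A at pos 1, read 1 -> (A,1)->write 0,move L,goto C. Now: state=C, head=0, tape[-1..4]=010010 (head:  ^)
Step 2: in state C at pos 0, read 1 -> (C,1)->write 1,move R,goto B. Now: state=B, head=1, tape[-1..4]=010010 (head:   ^)
Step 3: in state B at pos 1, read 0 -> (B,0)->write 1,move L,goto A. Now: state=A, head=0, tape[-1..4]=011010 (head:  ^)
Step 4: in state A at pos 0, read 1 -> (A,1)->write 0,move L,goto C. Now: state=C, head=-1, tape[-2..4]=0001010 (head:  ^)
After 4 step(s): state = C (not H) -> not halted within 4 -> no

Answer: no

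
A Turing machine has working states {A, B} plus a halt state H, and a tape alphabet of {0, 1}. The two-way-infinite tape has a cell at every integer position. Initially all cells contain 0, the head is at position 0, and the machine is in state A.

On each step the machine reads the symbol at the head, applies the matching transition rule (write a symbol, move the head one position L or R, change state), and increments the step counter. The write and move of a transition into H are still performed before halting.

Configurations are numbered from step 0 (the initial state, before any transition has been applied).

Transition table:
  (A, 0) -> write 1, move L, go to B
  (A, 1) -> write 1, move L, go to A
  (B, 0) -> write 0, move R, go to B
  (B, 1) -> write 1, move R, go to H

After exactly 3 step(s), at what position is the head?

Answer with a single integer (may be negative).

Answer: 1

Derivation:
Step 1: in state A at pos 0, read 0 -> (A,0)->write 1,move L,goto B. Now: state=B, head=-1, tape[-2..1]=0010 (head:  ^)
Step 2: in state B at pos -1, read 0 -> (B,0)->write 0,move R,goto B. Now: state=B, head=0, tape[-2..1]=0010 (head:   ^)
Step 3: in state B at pos 0, read 1 -> (B,1)->write 1,move R,goto H. Now: state=H, head=1, tape[-2..2]=00100 (head:    ^)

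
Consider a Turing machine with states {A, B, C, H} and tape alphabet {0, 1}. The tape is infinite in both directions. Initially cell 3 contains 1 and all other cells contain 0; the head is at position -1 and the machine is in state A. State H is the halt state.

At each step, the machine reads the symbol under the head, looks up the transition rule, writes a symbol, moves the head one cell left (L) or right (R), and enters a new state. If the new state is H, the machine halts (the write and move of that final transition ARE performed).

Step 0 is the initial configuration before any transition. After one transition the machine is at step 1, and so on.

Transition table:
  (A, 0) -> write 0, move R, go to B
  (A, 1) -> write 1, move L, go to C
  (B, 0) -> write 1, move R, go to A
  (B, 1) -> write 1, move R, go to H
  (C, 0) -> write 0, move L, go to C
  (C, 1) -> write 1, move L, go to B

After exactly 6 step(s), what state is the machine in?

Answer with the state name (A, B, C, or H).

Answer: B

Derivation:
Step 1: in state A at pos -1, read 0 -> (A,0)->write 0,move R,goto B. Now: state=B, head=0, tape[-2..4]=0000010 (head:   ^)
Step 2: in state B at pos 0, read 0 -> (B,0)->write 1,move R,goto A. Now: state=A, head=1, tape[-2..4]=0010010 (head:    ^)
Step 3: in state A at pos 1, read 0 -> (A,0)->write 0,move R,goto B. Now: state=B, head=2, tape[-2..4]=0010010 (head:     ^)
Step 4: in state B at pos 2, read 0 -> (B,0)->write 1,move R,goto A. Now: state=A, head=3, tape[-2..4]=0010110 (head:      ^)
Step 5: in state A at pos 3, read 1 -> (A,1)->write 1,move L,goto C. Now: state=C, head=2, tape[-2..4]=0010110 (head:     ^)
Step 6: in state C at pos 2, read 1 -> (C,1)->write 1,move L,goto B. Now: state=B, head=1, tape[-2..4]=0010110 (head:    ^)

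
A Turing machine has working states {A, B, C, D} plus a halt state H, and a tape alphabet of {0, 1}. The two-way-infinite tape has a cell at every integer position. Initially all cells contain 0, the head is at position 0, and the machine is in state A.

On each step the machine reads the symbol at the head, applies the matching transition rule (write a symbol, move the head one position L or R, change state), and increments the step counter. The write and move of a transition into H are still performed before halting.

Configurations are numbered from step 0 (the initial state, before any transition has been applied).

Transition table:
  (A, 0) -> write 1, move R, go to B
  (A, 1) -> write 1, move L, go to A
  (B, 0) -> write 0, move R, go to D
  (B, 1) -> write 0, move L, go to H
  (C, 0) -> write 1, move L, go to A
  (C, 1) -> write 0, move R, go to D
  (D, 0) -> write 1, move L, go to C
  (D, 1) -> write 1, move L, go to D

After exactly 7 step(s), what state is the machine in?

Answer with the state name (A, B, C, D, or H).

Answer: H

Derivation:
Step 1: in state A at pos 0, read 0 -> (A,0)->write 1,move R,goto B. Now: state=B, head=1, tape[-1..2]=0100 (head:   ^)
Step 2: in state B at pos 1, read 0 -> (B,0)->write 0,move R,goto D. Now: state=D, head=2, tape[-1..3]=01000 (head:    ^)
Step 3: in state D at pos 2, read 0 -> (D,0)->write 1,move L,goto C. Now: state=C, head=1, tape[-1..3]=01010 (head:   ^)
Step 4: in state C at pos 1, read 0 -> (C,0)->write 1,move L,goto A. Now: state=A, head=0, tape[-1..3]=01110 (head:  ^)
Step 5: in state A at pos 0, read 1 -> (A,1)->write 1,move L,goto A. Now: state=A, head=-1, tape[-2..3]=001110 (head:  ^)
Step 6: in state A at pos -1, read 0 -> (A,0)->write 1,move R,goto B. Now: state=B, head=0, tape[-2..3]=011110 (head:   ^)
Step 7: in state B at pos 0, read 1 -> (B,1)->write 0,move L,goto H. Now: state=H, head=-1, tape[-2..3]=010110 (head:  ^)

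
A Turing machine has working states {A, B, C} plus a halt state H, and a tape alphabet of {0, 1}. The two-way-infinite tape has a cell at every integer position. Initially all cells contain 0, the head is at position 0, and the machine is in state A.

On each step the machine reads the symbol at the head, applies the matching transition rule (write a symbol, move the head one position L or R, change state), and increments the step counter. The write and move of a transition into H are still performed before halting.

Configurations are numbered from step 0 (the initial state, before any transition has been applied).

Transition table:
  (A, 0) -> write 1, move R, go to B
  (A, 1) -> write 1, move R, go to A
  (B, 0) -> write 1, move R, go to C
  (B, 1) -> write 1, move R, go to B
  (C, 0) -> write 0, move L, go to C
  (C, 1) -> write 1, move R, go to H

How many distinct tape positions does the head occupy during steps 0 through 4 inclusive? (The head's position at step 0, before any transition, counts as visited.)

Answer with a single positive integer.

Answer: 3

Derivation:
Step 1: in state A at pos 0, read 0 -> (A,0)->write 1,move R,goto B. Now: state=B, head=1, tape[-1..2]=0100 (head:   ^)
Step 2: in state B at pos 1, read 0 -> (B,0)->write 1,move R,goto C. Now: state=C, head=2, tape[-1..3]=01100 (head:    ^)
Step 3: in state C at pos 2, read 0 -> (C,0)->write 0,move L,goto C. Now: state=C, head=1, tape[-1..3]=01100 (head:   ^)
Step 4: in state C at pos 1, read 1 -> (C,1)->write 1,move R,goto H. Now: state=H, head=2, tape[-1..3]=01100 (head:    ^)
Head positions at steps 0..4: starting at 0, distinct positions visited = {0, 1, 2} -> 3 position(s)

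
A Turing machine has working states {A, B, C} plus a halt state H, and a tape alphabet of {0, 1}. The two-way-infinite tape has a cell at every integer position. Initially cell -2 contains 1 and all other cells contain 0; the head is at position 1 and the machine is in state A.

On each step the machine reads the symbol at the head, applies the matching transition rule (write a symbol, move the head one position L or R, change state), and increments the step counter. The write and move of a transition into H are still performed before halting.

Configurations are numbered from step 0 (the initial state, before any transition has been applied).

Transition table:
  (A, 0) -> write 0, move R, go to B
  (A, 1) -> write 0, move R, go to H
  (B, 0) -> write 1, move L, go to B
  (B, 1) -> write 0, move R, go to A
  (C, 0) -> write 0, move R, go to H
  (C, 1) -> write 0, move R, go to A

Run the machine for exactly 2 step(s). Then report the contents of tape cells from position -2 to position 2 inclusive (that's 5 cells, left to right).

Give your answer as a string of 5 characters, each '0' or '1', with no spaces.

Answer: 10001

Derivation:
Step 1: in state A at pos 1, read 0 -> (A,0)->write 0,move R,goto B. Now: state=B, head=2, tape[-3..3]=0100000 (head:      ^)
Step 2: in state B at pos 2, read 0 -> (B,0)->write 1,move L,goto B. Now: state=B, head=1, tape[-3..3]=0100010 (head:     ^)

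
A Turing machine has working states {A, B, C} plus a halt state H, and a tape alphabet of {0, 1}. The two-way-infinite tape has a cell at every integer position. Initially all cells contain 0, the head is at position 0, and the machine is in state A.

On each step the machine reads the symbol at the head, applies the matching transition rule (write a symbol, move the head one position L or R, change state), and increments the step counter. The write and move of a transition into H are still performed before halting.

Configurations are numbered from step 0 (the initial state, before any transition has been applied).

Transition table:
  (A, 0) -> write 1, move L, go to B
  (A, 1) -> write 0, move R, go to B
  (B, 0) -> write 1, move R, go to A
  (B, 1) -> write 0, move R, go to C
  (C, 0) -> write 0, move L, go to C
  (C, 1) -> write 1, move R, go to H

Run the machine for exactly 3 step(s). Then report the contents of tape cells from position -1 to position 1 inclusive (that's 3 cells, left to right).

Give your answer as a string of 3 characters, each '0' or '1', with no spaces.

Answer: 100

Derivation:
Step 1: in state A at pos 0, read 0 -> (A,0)->write 1,move L,goto B. Now: state=B, head=-1, tape[-2..1]=0010 (head:  ^)
Step 2: in state B at pos -1, read 0 -> (B,0)->write 1,move R,goto A. Now: state=A, head=0, tape[-2..1]=0110 (head:   ^)
Step 3: in state A at pos 0, read 1 -> (A,1)->write 0,move R,goto B. Now: state=B, head=1, tape[-2..2]=01000 (head:    ^)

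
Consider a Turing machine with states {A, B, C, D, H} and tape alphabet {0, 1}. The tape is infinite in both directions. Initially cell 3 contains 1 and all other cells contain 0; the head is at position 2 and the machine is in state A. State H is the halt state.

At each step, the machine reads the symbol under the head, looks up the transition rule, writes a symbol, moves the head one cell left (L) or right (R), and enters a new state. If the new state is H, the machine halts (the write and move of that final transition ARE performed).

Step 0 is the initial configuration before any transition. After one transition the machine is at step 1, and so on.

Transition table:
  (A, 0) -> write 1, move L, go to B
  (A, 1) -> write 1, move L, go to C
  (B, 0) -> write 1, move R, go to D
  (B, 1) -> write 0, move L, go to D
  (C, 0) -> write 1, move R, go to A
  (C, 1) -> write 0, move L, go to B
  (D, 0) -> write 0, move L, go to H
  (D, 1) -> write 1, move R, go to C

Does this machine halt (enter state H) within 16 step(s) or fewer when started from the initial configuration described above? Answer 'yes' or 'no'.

Answer: yes

Derivation:
Step 1: in state A at pos 2, read 0 -> (A,0)->write 1,move L,goto B. Now: state=B, head=1, tape[0..4]=00110 (head:  ^)
Step 2: in state B at pos 1, read 0 -> (B,0)->write 1,move R,goto D. Now: state=D, head=2, tape[0..4]=01110 (head:   ^)
Step 3: in state D at pos 2, read 1 -> (D,1)->write 1,move R,goto C. Now: state=C, head=3, tape[0..4]=01110 (head:    ^)
Step 4: in state C at pos 3, read 1 -> (C,1)->write 0,move L,goto B. Now: state=B, head=2, tape[0..4]=01100 (head:   ^)
Step 5: in state B at pos 2, read 1 -> (B,1)->write 0,move L,goto D. Now: state=D, head=1, tape[0..4]=01000 (head:  ^)
Step 6: in state D at pos 1, read 1 -> (D,1)->write 1,move R,goto C. Now: state=C, head=2, tape[0..4]=01000 (head:   ^)
Step 7: in state C at pos 2, read 0 -> (C,0)->write 1,move R,goto A. Now: state=A, head=3, tape[0..4]=01100 (head:    ^)
Step 8: in state A at pos 3, read 0 -> (A,0)->write 1,move L,goto B. Now: state=B, head=2, tape[0..4]=01110 (head:   ^)
Step 9: in state B at pos 2, read 1 -> (B,1)->write 0,move L,goto D. Now: state=D, head=1, tape[0..4]=01010 (head:  ^)
Step 10: in state D at pos 1, read 1 -> (D,1)->write 1,move R,goto C. Now: state=C, head=2, tape[0..4]=01010 (head:   ^)
Step 11: in state C at pos 2, read 0 -> (C,0)->write 1,move R,goto A. Now: state=A, head=3, tape[0..4]=01110 (head:    ^)
Step 12: in state A at pos 3, read 1 -> (A,1)->write 1,move L,goto C. Now: state=C, head=2, tape[0..4]=01110 (head:   ^)
Step 13: in state C at pos 2, read 1 -> (C,1)->write 0,move L,goto B. Now: state=B, head=1, tape[0..4]=01010 (head:  ^)
Step 14: in state B at pos 1, read 1 -> (B,1)->write 0,move L,goto D. Now: state=D, head=0, tape[-1..4]=000010 (head:  ^)
Step 15: in state D at pos 0, read 0 -> (D,0)->write 0,move L,goto H. Now: state=H, head=-1, tape[-2..4]=0000010 (head:  ^)
State H reached at step 15; 15 <= 16 -> yes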